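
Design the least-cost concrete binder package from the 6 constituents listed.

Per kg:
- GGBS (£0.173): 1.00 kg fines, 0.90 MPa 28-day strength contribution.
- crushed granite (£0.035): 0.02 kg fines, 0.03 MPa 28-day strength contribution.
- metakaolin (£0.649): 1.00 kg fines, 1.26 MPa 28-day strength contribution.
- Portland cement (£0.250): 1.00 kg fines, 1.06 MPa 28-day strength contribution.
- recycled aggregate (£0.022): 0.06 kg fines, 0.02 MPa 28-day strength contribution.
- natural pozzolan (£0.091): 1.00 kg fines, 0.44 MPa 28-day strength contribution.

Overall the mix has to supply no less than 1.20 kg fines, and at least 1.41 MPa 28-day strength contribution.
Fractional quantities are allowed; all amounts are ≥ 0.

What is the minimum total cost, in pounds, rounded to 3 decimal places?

£0.271

Treat it as an LP. Let x1 = kg of GGBS, x2 = kg of crushed granite, x3 = kg of metakaolin, x4 = kg of Portland cement, x5 = kg of recycled aggregate, x6 = kg of natural pozzolan.
min 0.173x1 + 0.035x2 + 0.649x3 + 0.25x4 + 0.022x5 + 0.091x6 subject to:
  1x1 + 0.02x2 + 1x3 + 1x4 + 0.06x5 + 1x6 ≥ 1.2   (fines)
  0.9x1 + 0.03x2 + 1.26x3 + 1.06x4 + 0.02x5 + 0.44x6 ≥ 1.41   (28-day strength contribution)
  x1, x2, x3, x4, x5, x6 ≥ 0.
The optimal basis is {GGBS}; crushed granite, metakaolin, Portland cement, recycled aggregate, natural pozzolan drop out. Binding constraint: 28-day strength contribution.
That vertex is x1 = 1.567.
Hence cost = 0.173·1.567 = £0.27109.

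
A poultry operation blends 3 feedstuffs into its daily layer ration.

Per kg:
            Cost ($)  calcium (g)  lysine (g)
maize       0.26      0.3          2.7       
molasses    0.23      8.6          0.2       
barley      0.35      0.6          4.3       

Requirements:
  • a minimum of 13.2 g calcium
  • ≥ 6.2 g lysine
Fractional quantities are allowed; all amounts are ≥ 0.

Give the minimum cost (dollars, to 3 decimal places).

Let x1 = kg of maize, x2 = kg of molasses, x3 = kg of barley.
Minimize 0.26x1 + 0.23x2 + 0.35x3 subject to:
  0.3x1 + 8.6x2 + 0.6x3 ≥ 13.2   (calcium)
  2.7x1 + 0.2x2 + 4.3x3 ≥ 6.2   (lysine)
  x1, x2, x3 ≥ 0.
The cheapest feasible vertex uses only molasses, barley; maize is not used. Binding constraints: calcium and lysine.
Optimal quantities: molasses = 1.439 kg, barley = 1.375 kg.
Objective = 0.23·1.439 + 0.35·1.375 = 0.81222.

$0.812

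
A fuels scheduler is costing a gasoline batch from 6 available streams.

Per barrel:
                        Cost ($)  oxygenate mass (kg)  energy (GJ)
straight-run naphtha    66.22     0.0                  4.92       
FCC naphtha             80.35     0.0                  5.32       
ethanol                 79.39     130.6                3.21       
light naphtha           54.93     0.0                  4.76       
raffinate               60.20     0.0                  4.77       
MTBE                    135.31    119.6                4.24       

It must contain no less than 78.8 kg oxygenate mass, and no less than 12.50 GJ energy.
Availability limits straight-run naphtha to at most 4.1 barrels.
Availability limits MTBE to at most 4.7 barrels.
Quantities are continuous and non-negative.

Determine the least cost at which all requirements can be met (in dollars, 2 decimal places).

Let x1 = barrels of straight-run naphtha, x2 = barrels of FCC naphtha, x3 = barrels of ethanol, x4 = barrels of light naphtha, x5 = barrels of raffinate, x6 = barrels of MTBE.
Minimise 66.22x1 + 80.35x2 + 79.39x3 + 54.93x4 + 60.2x5 + 135.31x6 with:
  130.6x3 + 119.6x6 ≥ 78.8   (oxygenate mass)
  4.92x1 + 5.32x2 + 3.21x3 + 4.76x4 + 4.77x5 + 4.24x6 ≥ 12.5   (energy)
  x1 ≤ 4.1
  x6 ≤ 4.7
  x1, x2, x3, x4, x5, x6 ≥ 0.
The optimal basis is {ethanol, light naphtha}; straight-run naphtha, FCC naphtha, raffinate, MTBE drop out. Binding constraints: oxygenate mass and energy.
Solving gives x3 = 0.60337, x4 = 2.2192.
Objective = 79.39·0.60337 + 54.93·2.2192 = 169.8022.

$169.80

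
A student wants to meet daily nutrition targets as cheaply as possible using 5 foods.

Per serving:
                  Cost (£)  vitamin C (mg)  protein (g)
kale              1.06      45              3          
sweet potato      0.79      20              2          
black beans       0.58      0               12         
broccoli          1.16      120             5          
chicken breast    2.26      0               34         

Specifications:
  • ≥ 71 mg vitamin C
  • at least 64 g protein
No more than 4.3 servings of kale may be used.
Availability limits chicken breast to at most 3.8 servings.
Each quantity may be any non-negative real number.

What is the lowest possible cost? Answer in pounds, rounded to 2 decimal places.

Treat it as an LP. Let x1 = servings of kale, x2 = servings of sweet potato, x3 = servings of black beans, x4 = servings of broccoli, x5 = servings of chicken breast.
min 1.06x1 + 0.79x2 + 0.58x3 + 1.16x4 + 2.26x5 with:
  45x1 + 20x2 + 120x4 ≥ 71   (vitamin C)
  3x1 + 2x2 + 12x3 + 5x4 + 34x5 ≥ 64   (protein)
  x1 ≤ 4.3
  x5 ≤ 3.8
  x1, x2, x3, x4, x5 ≥ 0.
The cheapest feasible vertex uses only black beans, broccoli; kale, sweet potato, chicken breast are not used. Binding constraints: vitamin C and protein.
So black beans = 5.087 servings, broccoli = 0.5917 servings.
Hence cost = 0.58·5.087 + 1.16·0.5917 = £3.6368.

£3.64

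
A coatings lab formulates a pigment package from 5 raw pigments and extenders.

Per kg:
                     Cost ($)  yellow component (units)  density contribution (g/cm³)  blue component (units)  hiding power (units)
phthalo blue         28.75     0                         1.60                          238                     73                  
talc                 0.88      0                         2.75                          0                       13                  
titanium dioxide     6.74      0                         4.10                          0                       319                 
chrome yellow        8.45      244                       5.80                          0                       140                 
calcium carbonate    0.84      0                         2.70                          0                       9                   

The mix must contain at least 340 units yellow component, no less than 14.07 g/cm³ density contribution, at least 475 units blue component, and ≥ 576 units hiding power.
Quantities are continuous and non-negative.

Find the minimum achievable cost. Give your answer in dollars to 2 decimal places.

$74.12

Let x1 = kg of phthalo blue, x2 = kg of talc, x3 = kg of titanium dioxide, x4 = kg of chrome yellow, x5 = kg of calcium carbonate.
Minimise 28.75x1 + 0.88x2 + 6.74x3 + 8.45x4 + 0.84x5 with:
  244x4 ≥ 340   (yellow component)
  1.6x1 + 2.75x2 + 4.1x3 + 5.8x4 + 2.7x5 ≥ 14.07   (density contribution)
  238x1 ≥ 475   (blue component)
  73x1 + 13x2 + 319x3 + 140x4 + 9x5 ≥ 576   (hiding power)
  x1, x2, x3, x4, x5 ≥ 0.
The cheapest feasible vertex uses only phthalo blue, titanium dioxide, chrome yellow; talc, calcium carbonate are not used. The yellow component, blue component, hiding power requirements are met with equality.
So phthalo blue = 1.9958 kg, titanium dioxide = 0.73738 kg, chrome yellow = 1.3934 kg.
Total cost: 28.75·1.9958 + 6.74·0.73738 + 8.45·1.3934 = 74.1234.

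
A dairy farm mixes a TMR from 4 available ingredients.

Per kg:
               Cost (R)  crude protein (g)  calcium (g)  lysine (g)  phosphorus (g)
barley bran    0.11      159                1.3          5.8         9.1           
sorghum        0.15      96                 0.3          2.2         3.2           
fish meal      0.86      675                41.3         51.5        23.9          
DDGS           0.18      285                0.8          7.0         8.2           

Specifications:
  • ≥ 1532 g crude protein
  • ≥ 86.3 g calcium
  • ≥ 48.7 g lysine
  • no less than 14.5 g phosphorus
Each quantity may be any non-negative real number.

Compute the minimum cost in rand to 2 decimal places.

R1.87

This is a linear program. Let x1 = kg of barley bran, x2 = kg of sorghum, x3 = kg of fish meal, x4 = kg of DDGS.
min 0.11x1 + 0.15x2 + 0.86x3 + 0.18x4 s.t.:
  159x1 + 96x2 + 675x3 + 285x4 ≥ 1532   (crude protein)
  1.3x1 + 0.3x2 + 41.3x3 + 0.8x4 ≥ 86.3   (calcium)
  5.8x1 + 2.2x2 + 51.5x3 + 7x4 ≥ 48.7   (lysine)
  9.1x1 + 3.2x2 + 23.9x3 + 8.2x4 ≥ 14.5   (phosphorus)
  x1, x2, x3, x4 ≥ 0.
The optimal basis is {fish meal, DDGS}; barley bran, sorghum drop out. The crude protein and calcium requirements are met with equality.
Solving gives x3 = 2.081, x4 = 0.4469.
Total cost: 0.86·2.081 + 0.18·0.4469 = 1.8701.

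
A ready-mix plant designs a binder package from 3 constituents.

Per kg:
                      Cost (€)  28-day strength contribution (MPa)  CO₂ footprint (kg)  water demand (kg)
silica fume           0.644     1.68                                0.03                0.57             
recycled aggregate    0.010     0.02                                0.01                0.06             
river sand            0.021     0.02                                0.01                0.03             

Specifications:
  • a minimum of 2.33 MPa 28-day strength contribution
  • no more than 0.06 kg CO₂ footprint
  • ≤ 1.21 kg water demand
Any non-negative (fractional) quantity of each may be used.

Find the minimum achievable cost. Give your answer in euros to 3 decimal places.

Let x1 = kg of silica fume, x2 = kg of recycled aggregate, x3 = kg of river sand.
Minimize 0.644x1 + 0.01x2 + 0.021x3 subject to:
  1.68x1 + 0.02x2 + 0.02x3 ≥ 2.33   (28-day strength contribution)
  0.03x1 + 0.01x2 + 0.01x3 ≤ 0.06   (CO₂ footprint)
  0.57x1 + 0.06x2 + 0.03x3 ≤ 1.21   (water demand)
  x1, x2, x3 ≥ 0.
The optimal basis is {silica fume}; recycled aggregate, river sand drop out. The 28-day strength contribution requirement is met with equality.
Optimal quantities: silica fume = 1.387 kg.
Cost = 0.644·1.387 = 0.89323.

€0.893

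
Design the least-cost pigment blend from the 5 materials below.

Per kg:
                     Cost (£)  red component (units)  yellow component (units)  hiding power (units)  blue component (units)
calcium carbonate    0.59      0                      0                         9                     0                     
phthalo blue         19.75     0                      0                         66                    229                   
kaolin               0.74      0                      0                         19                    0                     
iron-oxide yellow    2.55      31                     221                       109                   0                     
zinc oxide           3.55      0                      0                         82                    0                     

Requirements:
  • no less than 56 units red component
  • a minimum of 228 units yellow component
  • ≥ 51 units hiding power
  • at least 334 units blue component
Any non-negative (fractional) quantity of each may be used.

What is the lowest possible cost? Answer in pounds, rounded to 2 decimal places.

£33.41

Treat it as an LP. Let x1 = kg of calcium carbonate, x2 = kg of phthalo blue, x3 = kg of kaolin, x4 = kg of iron-oxide yellow, x5 = kg of zinc oxide.
min 0.59x1 + 19.75x2 + 0.74x3 + 2.55x4 + 3.55x5 s.t.:
  31x4 ≥ 56   (red component)
  221x4 ≥ 228   (yellow component)
  9x1 + 66x2 + 19x3 + 109x4 + 82x5 ≥ 51   (hiding power)
  229x2 ≥ 334   (blue component)
  x1, x2, x3, x4, x5 ≥ 0.
At the optimum only phthalo blue, iron-oxide yellow are positive (calcium carbonate, kaolin, zinc oxide = 0). There the red component and blue component constraints are tight.
Solving gives x2 = 1.4585, x4 = 1.8065.
Hence cost = 19.75·1.4585 + 2.55·1.8065 = £33.4120.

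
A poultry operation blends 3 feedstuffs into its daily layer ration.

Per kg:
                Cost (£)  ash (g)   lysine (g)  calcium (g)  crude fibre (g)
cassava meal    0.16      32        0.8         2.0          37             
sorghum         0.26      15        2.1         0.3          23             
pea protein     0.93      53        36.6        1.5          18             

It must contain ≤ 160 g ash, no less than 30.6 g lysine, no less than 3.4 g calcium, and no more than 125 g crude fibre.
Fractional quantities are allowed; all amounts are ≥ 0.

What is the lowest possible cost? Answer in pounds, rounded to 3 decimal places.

Let x1 = kg of cassava meal, x2 = kg of sorghum, x3 = kg of pea protein.
min 0.16x1 + 0.26x2 + 0.93x3 subject to:
  32x1 + 15x2 + 53x3 ≤ 160   (ash)
  0.8x1 + 2.1x2 + 36.6x3 ≥ 30.6   (lysine)
  2x1 + 0.3x2 + 1.5x3 ≥ 3.4   (calcium)
  37x1 + 23x2 + 18x3 ≤ 125   (crude fibre)
  x1, x2, x3 ≥ 0.
At the optimum only cassava meal, pea protein are positive (sorghum = 0). There the lysine and calcium constraints are tight.
Solving gives x1 = 1.091, x3 = 0.8122.
Objective = 0.16·1.091 + 0.93·0.8122 = 0.92991.

£0.930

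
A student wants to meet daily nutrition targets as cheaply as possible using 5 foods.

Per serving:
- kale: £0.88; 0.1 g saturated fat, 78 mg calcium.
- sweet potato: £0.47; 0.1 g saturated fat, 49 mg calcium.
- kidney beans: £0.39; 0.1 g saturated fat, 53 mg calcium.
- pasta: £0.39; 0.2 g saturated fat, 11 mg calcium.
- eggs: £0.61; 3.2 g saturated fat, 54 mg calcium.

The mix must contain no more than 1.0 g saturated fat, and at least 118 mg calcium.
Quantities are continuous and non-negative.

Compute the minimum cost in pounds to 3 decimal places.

£0.868

This is a linear program. Let x1 = servings of kale, x2 = servings of sweet potato, x3 = servings of kidney beans, x4 = servings of pasta, x5 = servings of eggs.
Minimise 0.88x1 + 0.47x2 + 0.39x3 + 0.39x4 + 0.61x5 s.t.:
  0.1x1 + 0.1x2 + 0.1x3 + 0.2x4 + 3.2x5 ≤ 1   (saturated fat)
  78x1 + 49x2 + 53x3 + 11x4 + 54x5 ≥ 118   (calcium)
  x1, x2, x3, x4, x5 ≥ 0.
The cheapest feasible vertex uses only kidney beans; kale, sweet potato, pasta, eggs are not used. There the calcium constraint is tight.
That vertex is x3 = 2.226.
Cost = 0.39·2.226 = 0.86814.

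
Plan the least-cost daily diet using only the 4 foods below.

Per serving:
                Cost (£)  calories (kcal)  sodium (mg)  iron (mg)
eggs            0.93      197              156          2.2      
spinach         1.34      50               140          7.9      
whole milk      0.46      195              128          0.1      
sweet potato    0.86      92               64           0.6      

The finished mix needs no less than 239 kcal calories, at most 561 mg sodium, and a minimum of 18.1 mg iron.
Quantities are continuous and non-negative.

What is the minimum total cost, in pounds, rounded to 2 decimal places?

This is a linear program. Let x1 = servings of eggs, x2 = servings of spinach, x3 = servings of whole milk, x4 = servings of sweet potato.
min 0.93x1 + 1.34x2 + 0.46x3 + 0.86x4 s.t.:
  197x1 + 50x2 + 195x3 + 92x4 ≥ 239   (calories)
  156x1 + 140x2 + 128x3 + 64x4 ≤ 561   (sodium)
  2.2x1 + 7.9x2 + 0.1x3 + 0.6x4 ≥ 18.1   (iron)
  x1, x2, x3, x4 ≥ 0.
At the optimum only spinach, whole milk are positive (eggs, sweet potato = 0). There the calories and iron constraints are tight.
That vertex is x2 = 2.283, x3 = 0.6402.
Hence cost = 1.34·2.283 + 0.46·0.6402 = £3.3537.

£3.35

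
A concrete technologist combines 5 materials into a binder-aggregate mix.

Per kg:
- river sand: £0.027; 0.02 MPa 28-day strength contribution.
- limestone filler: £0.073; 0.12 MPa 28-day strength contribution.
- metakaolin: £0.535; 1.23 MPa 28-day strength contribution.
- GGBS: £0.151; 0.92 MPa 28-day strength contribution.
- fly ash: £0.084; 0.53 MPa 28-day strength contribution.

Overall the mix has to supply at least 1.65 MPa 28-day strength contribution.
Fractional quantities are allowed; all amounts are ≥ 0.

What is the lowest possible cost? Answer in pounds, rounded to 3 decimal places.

£0.262

Treat it as an LP. Let x1 = kg of river sand, x2 = kg of limestone filler, x3 = kg of metakaolin, x4 = kg of GGBS, x5 = kg of fly ash.
min 0.027x1 + 0.073x2 + 0.535x3 + 0.151x4 + 0.084x5 subject to:
  0.02x1 + 0.12x2 + 1.23x3 + 0.92x4 + 0.53x5 ≥ 1.65   (28-day strength contribution)
  x1, x2, x3, x4, x5 ≥ 0.
The optimal basis is {fly ash}; river sand, limestone filler, metakaolin, GGBS drop out. The 28-day strength contribution requirement is met with equality.
So fly ash = 3.1132 kg.
Objective = 0.084·3.1132 = 0.26151.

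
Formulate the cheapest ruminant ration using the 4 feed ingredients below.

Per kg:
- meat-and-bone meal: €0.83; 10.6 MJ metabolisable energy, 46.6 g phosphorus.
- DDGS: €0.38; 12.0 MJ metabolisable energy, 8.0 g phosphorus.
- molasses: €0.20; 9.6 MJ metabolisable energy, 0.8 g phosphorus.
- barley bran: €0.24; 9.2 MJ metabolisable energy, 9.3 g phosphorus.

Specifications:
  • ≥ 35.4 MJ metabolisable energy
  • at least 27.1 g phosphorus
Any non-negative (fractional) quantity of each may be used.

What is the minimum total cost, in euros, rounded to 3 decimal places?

Let x1 = kg of meat-and-bone meal, x2 = kg of DDGS, x3 = kg of molasses, x4 = kg of barley bran.
min 0.83x1 + 0.38x2 + 0.2x3 + 0.24x4 with:
  10.6x1 + 12x2 + 9.6x3 + 9.2x4 ≥ 35.4   (metabolisable energy)
  46.6x1 + 8x2 + 0.8x3 + 9.3x4 ≥ 27.1   (phosphorus)
  x1, x2, x3, x4 ≥ 0.
The optimal basis is {molasses, barley bran}; meat-and-bone meal, DDGS drop out. Binding constraints: metabolisable energy and phosphorus.
So molasses = 0.9753 kg, barley bran = 2.83 kg.
Total cost: 0.2·0.9753 + 0.24·2.83 = 0.87426.

€0.874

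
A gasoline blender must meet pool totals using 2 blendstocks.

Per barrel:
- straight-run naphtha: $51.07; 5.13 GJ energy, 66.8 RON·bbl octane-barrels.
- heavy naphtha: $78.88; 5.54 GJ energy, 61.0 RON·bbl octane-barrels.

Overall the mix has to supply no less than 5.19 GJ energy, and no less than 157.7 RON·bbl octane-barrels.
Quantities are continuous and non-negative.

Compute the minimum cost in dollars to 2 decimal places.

$120.56

Let x1 = barrels of straight-run naphtha, x2 = barrels of heavy naphtha.
min 51.07x1 + 78.88x2 s.t.:
  5.13x1 + 5.54x2 ≥ 5.19   (energy)
  66.8x1 + 61x2 ≥ 157.7   (octane-barrels)
  x1, x2 ≥ 0.
The cheapest feasible vertex uses only straight-run naphtha; heavy naphtha is not used. Binding constraint: octane-barrels.
Solving gives x1 = 2.360778.
Objective = 51.07·2.360778 = 120.5649.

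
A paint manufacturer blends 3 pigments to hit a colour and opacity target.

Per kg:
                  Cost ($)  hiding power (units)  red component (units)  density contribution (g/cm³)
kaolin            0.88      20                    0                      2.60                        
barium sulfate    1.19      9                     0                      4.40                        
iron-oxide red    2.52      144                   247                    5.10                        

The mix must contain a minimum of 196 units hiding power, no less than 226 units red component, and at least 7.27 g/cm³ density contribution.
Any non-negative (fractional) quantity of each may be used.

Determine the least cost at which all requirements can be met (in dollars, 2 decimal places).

$3.51

Treat it as an LP. Let x1 = kg of kaolin, x2 = kg of barium sulfate, x3 = kg of iron-oxide red.
Minimize 0.88x1 + 1.19x2 + 2.52x3 subject to:
  20x1 + 9x2 + 144x3 ≥ 196   (hiding power)
  247x3 ≥ 226   (red component)
  2.6x1 + 4.4x2 + 5.1x3 ≥ 7.27   (density contribution)
  x1, x2, x3 ≥ 0.
The minimum-cost mix takes nothing from kaolin — only barium sulfate, iron-oxide red. There the hiding power and density contribution constraints are tight.
That vertex is x2 = 0.08045, x3 = 1.356.
Total cost: 1.19·0.08045 + 2.52·1.356 = 3.5129.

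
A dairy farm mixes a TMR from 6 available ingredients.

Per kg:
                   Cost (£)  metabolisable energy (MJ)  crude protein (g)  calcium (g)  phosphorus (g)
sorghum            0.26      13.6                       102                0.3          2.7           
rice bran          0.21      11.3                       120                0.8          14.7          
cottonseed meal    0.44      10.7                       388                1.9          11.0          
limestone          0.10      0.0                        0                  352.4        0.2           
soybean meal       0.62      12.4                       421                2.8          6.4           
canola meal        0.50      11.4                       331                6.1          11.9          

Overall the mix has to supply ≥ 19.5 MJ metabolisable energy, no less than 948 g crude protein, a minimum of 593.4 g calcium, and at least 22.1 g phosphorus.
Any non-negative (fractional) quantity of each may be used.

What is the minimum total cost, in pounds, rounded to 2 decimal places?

Set it up as a linear program. Let x1 = kg of sorghum, x2 = kg of rice bran, x3 = kg of cottonseed meal, x4 = kg of limestone, x5 = kg of soybean meal, x6 = kg of canola meal.
Minimise 0.26x1 + 0.21x2 + 0.44x3 + 0.1x4 + 0.62x5 + 0.5x6 with:
  13.6x1 + 11.3x2 + 10.7x3 + 12.4x5 + 11.4x6 ≥ 19.5   (metabolisable energy)
  102x1 + 120x2 + 388x3 + 421x5 + 331x6 ≥ 948   (crude protein)
  0.3x1 + 0.8x2 + 1.9x3 + 352.4x4 + 2.8x5 + 6.1x6 ≥ 593.4   (calcium)
  2.7x1 + 14.7x2 + 11x3 + 0.2x4 + 6.4x5 + 11.9x6 ≥ 22.1   (phosphorus)
  x1, x2, x3, x4, x5, x6 ≥ 0.
The minimum-cost mix takes nothing from sorghum, rice bran, soybean meal, canola meal — only cottonseed meal, limestone. Binding constraints: crude protein and calcium.
Solving gives x3 = 2.443, x4 = 1.671.
Objective = 0.44·2.443 + 0.1·1.671 = 1.2420.

£1.24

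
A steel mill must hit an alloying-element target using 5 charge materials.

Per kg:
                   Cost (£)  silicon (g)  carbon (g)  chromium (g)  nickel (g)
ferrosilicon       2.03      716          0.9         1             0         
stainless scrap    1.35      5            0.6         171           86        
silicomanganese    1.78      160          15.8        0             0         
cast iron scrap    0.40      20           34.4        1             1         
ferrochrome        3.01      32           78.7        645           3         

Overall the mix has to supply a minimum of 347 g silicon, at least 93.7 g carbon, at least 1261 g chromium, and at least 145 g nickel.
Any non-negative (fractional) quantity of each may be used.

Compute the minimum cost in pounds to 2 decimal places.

£7.61

Set it up as a linear program. Let x1 = kg of ferrosilicon, x2 = kg of stainless scrap, x3 = kg of silicomanganese, x4 = kg of cast iron scrap, x5 = kg of ferrochrome.
Minimise 2.03x1 + 1.35x2 + 1.78x3 + 0.4x4 + 3.01x5 with:
  716x1 + 5x2 + 160x3 + 20x4 + 32x5 ≥ 347   (silicon)
  0.9x1 + 0.6x2 + 15.8x3 + 34.4x4 + 78.7x5 ≥ 93.7   (carbon)
  1x1 + 171x2 + 1x4 + 645x5 ≥ 1261   (chromium)
  86x2 + 1x4 + 3x5 ≥ 145   (nickel)
  x1, x2, x3, x4, x5 ≥ 0.
At the optimum only ferrosilicon, stainless scrap, ferrochrome are positive (silicomanganese, cast iron scrap = 0). The silicon, chromium, nickel requirements are met with equality.
So ferrosilicon = 0.4052 kg, stainless scrap = 1.633 kg, ferrochrome = 1.521 kg.
Total cost: 2.03·0.4052 + 1.35·1.633 + 3.01·1.521 = 7.6053.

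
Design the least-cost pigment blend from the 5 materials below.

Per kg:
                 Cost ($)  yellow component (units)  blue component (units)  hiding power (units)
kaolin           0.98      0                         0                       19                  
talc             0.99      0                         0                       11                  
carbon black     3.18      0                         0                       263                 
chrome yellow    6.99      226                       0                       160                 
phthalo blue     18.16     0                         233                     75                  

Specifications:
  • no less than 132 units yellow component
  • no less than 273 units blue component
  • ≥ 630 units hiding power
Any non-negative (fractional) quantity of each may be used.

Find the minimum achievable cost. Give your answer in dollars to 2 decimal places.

This is a linear program. Let x1 = kg of kaolin, x2 = kg of talc, x3 = kg of carbon black, x4 = kg of chrome yellow, x5 = kg of phthalo blue.
Minimize 0.98x1 + 0.99x2 + 3.18x3 + 6.99x4 + 18.16x5 with:
  226x4 ≥ 132   (yellow component)
  233x5 ≥ 273   (blue component)
  19x1 + 11x2 + 263x3 + 160x4 + 75x5 ≥ 630   (hiding power)
  x1, x2, x3, x4, x5 ≥ 0.
At the optimum only carbon black, chrome yellow, phthalo blue are positive (kaolin, talc = 0). There the yellow component, blue component, hiding power constraints are tight.
That vertex is x3 = 1.706, x4 = 0.5841, x5 = 1.172.
Total cost: 3.18·1.706 + 6.99·0.5841 + 18.16·1.172 = 30.7915.

$30.79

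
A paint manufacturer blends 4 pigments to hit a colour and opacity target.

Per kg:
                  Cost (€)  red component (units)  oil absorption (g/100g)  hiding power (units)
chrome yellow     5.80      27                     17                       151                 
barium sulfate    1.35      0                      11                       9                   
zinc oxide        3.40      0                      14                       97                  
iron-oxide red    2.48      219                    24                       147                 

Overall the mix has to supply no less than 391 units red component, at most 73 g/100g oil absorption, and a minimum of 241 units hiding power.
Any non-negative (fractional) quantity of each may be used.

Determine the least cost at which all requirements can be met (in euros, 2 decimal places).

€4.43

Let x1 = kg of chrome yellow, x2 = kg of barium sulfate, x3 = kg of zinc oxide, x4 = kg of iron-oxide red.
Minimize 5.8x1 + 1.35x2 + 3.4x3 + 2.48x4 with:
  27x1 + 219x4 ≥ 391   (red component)
  17x1 + 11x2 + 14x3 + 24x4 ≤ 73   (oil absorption)
  151x1 + 9x2 + 97x3 + 147x4 ≥ 241   (hiding power)
  x1, x2, x3, x4 ≥ 0.
At the optimum only iron-oxide red is positive (chrome yellow, barium sulfate, zinc oxide = 0). There the red component constraint is tight.
Optimal quantities: iron-oxide red = 1.785 kg.
Total cost: 2.48·1.785 = 4.4268.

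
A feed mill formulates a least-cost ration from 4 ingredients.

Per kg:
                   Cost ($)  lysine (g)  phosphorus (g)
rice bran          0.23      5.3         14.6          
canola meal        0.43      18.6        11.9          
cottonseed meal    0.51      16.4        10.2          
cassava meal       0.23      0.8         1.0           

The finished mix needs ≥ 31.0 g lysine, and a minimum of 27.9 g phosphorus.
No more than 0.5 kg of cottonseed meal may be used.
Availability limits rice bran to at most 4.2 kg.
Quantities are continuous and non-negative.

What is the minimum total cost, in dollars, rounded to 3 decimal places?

Treat it as an LP. Let x1 = kg of rice bran, x2 = kg of canola meal, x3 = kg of cottonseed meal, x4 = kg of cassava meal.
min 0.23x1 + 0.43x2 + 0.51x3 + 0.23x4 subject to:
  5.3x1 + 18.6x2 + 16.4x3 + 0.8x4 ≥ 31   (lysine)
  14.6x1 + 11.9x2 + 10.2x3 + 1x4 ≥ 27.9   (phosphorus)
  x3 ≤ 0.5
  x1 ≤ 4.2
  x1, x2, x3, x4 ≥ 0.
At the optimum only rice bran, canola meal are positive (cottonseed meal, cassava meal = 0). The lysine and phosphorus requirements are met with equality.
Optimal quantities: rice bran = 0.7197 kg, canola meal = 1.462 kg.
Objective = 0.23·0.7197 + 0.43·1.462 = 0.79419.

$0.794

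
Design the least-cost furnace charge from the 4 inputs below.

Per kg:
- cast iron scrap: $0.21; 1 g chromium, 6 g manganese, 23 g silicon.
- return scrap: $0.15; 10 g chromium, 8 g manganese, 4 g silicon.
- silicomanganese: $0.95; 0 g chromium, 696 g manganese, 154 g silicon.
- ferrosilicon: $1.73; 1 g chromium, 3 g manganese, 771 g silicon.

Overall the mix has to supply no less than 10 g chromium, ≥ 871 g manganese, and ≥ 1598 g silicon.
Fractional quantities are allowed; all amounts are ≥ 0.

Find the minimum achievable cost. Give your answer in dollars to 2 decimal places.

This is a linear program. Let x1 = kg of cast iron scrap, x2 = kg of return scrap, x3 = kg of silicomanganese, x4 = kg of ferrosilicon.
Minimise 0.21x1 + 0.15x2 + 0.95x3 + 1.73x4 subject to:
  1x1 + 10x2 + 1x4 ≥ 10   (chromium)
  6x1 + 8x2 + 696x3 + 3x4 ≥ 871   (manganese)
  23x1 + 4x2 + 154x3 + 771x4 ≥ 1598   (silicon)
  x1, x2, x3, x4 ≥ 0.
The optimal basis is {return scrap, silicomanganese, ferrosilicon}; cast iron scrap drops out. Binding constraints: chromium, manganese, silicon.
Solving gives x2 = 0.8178, x3 = 1.234, x4 = 1.822.
Objective = 0.15·0.8178 + 0.95·1.234 + 1.73·1.822 = 4.4470.

$4.45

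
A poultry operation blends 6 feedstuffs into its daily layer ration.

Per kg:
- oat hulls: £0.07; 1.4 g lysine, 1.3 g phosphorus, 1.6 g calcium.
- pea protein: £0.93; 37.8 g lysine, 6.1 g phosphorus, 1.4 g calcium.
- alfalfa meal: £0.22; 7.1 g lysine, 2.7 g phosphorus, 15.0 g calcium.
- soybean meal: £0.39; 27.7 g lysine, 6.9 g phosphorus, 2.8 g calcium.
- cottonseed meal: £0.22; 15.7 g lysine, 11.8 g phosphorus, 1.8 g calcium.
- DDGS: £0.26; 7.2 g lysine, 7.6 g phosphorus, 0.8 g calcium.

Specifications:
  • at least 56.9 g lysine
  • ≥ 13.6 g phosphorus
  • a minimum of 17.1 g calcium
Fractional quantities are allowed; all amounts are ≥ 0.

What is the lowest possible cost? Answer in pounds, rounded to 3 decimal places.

Let x1 = kg of oat hulls, x2 = kg of pea protein, x3 = kg of alfalfa meal, x4 = kg of soybean meal, x5 = kg of cottonseed meal, x6 = kg of DDGS.
min 0.07x1 + 0.93x2 + 0.22x3 + 0.39x4 + 0.22x5 + 0.26x6 s.t.:
  1.4x1 + 37.8x2 + 7.1x3 + 27.7x4 + 15.7x5 + 7.2x6 ≥ 56.9   (lysine)
  1.3x1 + 6.1x2 + 2.7x3 + 6.9x4 + 11.8x5 + 7.6x6 ≥ 13.6   (phosphorus)
  1.6x1 + 1.4x2 + 15x3 + 2.8x4 + 1.8x5 + 0.8x6 ≥ 17.1   (calcium)
  x1, x2, x3, x4, x5, x6 ≥ 0.
At the optimum only alfalfa meal, cottonseed meal are positive (oat hulls, pea protein, soybean meal, DDGS = 0). The lysine and calcium requirements are met with equality.
That vertex is x3 = 0.7456, x5 = 3.287.
Total cost: 0.22·0.7456 + 0.22·3.287 = 0.88717.

£0.887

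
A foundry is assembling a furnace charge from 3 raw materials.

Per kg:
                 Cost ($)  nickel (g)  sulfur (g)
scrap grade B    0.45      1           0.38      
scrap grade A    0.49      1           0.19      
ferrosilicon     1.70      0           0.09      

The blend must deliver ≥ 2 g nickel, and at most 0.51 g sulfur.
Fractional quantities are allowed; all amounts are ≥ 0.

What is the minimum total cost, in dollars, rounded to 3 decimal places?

Let x1 = kg of scrap grade B, x2 = kg of scrap grade A, x3 = kg of ferrosilicon.
min 0.45x1 + 0.49x2 + 1.7x3 with:
  1x1 + 1x2 ≥ 2   (nickel)
  0.38x1 + 0.19x2 + 0.09x3 ≤ 0.51   (sulfur)
  x1, x2, x3 ≥ 0.
The minimum-cost mix takes nothing from ferrosilicon — only scrap grade B, scrap grade A. The nickel and sulfur requirements are met with equality.
Solving gives x1 = 0.6842, x2 = 1.316.
Total cost: 0.45·0.6842 + 0.49·1.316 = 0.95273.

$0.953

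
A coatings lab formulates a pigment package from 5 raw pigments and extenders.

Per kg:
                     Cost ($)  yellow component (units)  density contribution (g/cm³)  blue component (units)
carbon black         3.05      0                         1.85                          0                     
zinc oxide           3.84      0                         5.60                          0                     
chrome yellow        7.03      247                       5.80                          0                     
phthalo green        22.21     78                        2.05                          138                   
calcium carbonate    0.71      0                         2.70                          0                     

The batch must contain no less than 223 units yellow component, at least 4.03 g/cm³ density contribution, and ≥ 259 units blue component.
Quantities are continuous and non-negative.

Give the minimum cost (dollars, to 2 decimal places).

$43.86

Set it up as a linear program. Let x1 = kg of carbon black, x2 = kg of zinc oxide, x3 = kg of chrome yellow, x4 = kg of phthalo green, x5 = kg of calcium carbonate.
Minimise 3.05x1 + 3.84x2 + 7.03x3 + 22.21x4 + 0.71x5 subject to:
  247x3 + 78x4 ≥ 223   (yellow component)
  1.85x1 + 5.6x2 + 5.8x3 + 2.05x4 + 2.7x5 ≥ 4.03   (density contribution)
  138x4 ≥ 259   (blue component)
  x1, x2, x3, x4, x5 ≥ 0.
The optimal basis is {chrome yellow, phthalo green}; carbon black, zinc oxide, calcium carbonate drop out. The yellow component and blue component requirements are met with equality.
Solving gives x3 = 0.31016, x4 = 1.8768.
Objective = 7.03·0.31016 + 22.21·1.8768 = 43.8642.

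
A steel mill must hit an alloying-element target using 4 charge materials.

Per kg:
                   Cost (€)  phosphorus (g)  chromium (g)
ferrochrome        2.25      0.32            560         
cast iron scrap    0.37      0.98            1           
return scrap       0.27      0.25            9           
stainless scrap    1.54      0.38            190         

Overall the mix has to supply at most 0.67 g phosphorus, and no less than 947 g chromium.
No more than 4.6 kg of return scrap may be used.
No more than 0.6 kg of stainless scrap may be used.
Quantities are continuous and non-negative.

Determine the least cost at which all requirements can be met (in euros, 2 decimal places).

Treat it as an LP. Let x1 = kg of ferrochrome, x2 = kg of cast iron scrap, x3 = kg of return scrap, x4 = kg of stainless scrap.
min 2.25x1 + 0.37x2 + 0.27x3 + 1.54x4 with:
  0.32x1 + 0.98x2 + 0.25x3 + 0.38x4 ≤ 0.67   (phosphorus)
  560x1 + 1x2 + 9x3 + 190x4 ≥ 947   (chromium)
  x3 ≤ 4.6
  x4 ≤ 0.6
  x1, x2, x3, x4 ≥ 0.
The optimal basis is {ferrochrome}; cast iron scrap, return scrap, stainless scrap drop out. Binding constraint: chromium.
That vertex is x1 = 1.691.
Hence cost = 2.25·1.691 = €3.8048.

€3.80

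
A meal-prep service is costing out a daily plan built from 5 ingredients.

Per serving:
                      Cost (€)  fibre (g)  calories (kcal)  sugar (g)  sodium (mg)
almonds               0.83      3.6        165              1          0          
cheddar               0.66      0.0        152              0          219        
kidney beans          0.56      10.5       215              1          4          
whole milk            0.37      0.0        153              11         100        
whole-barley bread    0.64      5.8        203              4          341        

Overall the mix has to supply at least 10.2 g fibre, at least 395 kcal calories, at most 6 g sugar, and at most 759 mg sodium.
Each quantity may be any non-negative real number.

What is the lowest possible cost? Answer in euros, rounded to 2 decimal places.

€1.02

Set it up as a linear program. Let x1 = servings of almonds, x2 = servings of cheddar, x3 = servings of kidney beans, x4 = servings of whole milk, x5 = servings of whole-barley bread.
min 0.83x1 + 0.66x2 + 0.56x3 + 0.37x4 + 0.64x5 subject to:
  3.6x1 + 10.5x3 + 5.8x5 ≥ 10.2   (fibre)
  165x1 + 152x2 + 215x3 + 153x4 + 203x5 ≥ 395   (calories)
  1x1 + 1x3 + 11x4 + 4x5 ≤ 6   (sugar)
  219x2 + 4x3 + 100x4 + 341x5 ≤ 759   (sodium)
  x1, x2, x3, x4, x5 ≥ 0.
At the optimum only kidney beans, whole milk are positive (almonds, cheddar, whole-barley bread = 0). The calories and sugar requirements are met with equality.
That vertex is x3 = 1.549, x4 = 0.4046.
Total cost: 0.56·1.549 + 0.37·0.4046 = 1.0171.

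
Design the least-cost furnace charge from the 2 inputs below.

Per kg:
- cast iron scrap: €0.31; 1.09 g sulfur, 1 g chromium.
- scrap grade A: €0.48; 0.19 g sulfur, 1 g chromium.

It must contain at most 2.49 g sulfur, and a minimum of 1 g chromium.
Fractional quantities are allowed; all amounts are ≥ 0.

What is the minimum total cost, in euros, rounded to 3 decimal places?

€0.310

This is a linear program. Let x1 = kg of cast iron scrap, x2 = kg of scrap grade A.
Minimize 0.31x1 + 0.48x2 s.t.:
  1.09x1 + 0.19x2 ≤ 2.49   (sulfur)
  1x1 + 1x2 ≥ 1   (chromium)
  x1, x2 ≥ 0.
The cheapest feasible vertex uses only cast iron scrap; scrap grade A is not used. There the chromium constraint is tight.
Solving gives x1 = 1.
Objective = 0.31·1 = 0.31000.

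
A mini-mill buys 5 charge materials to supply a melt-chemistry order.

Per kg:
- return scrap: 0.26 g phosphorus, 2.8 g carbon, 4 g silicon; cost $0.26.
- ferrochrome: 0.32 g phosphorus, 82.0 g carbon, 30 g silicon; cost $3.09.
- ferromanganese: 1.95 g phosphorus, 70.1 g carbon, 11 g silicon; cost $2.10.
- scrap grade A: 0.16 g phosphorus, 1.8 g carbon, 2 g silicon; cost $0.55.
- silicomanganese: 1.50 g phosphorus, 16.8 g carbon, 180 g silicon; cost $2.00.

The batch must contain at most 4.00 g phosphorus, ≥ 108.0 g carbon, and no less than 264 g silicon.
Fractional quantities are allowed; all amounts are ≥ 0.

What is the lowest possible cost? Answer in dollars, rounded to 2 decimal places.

This is a linear program. Let x1 = kg of return scrap, x2 = kg of ferrochrome, x3 = kg of ferromanganese, x4 = kg of scrap grade A, x5 = kg of silicomanganese.
min 0.26x1 + 3.09x2 + 2.1x3 + 0.55x4 + 2x5 s.t.:
  0.26x1 + 0.32x2 + 1.95x3 + 0.16x4 + 1.5x5 ≤ 4   (phosphorus)
  2.8x1 + 82x2 + 70.1x3 + 1.8x4 + 16.8x5 ≥ 108   (carbon)
  4x1 + 30x2 + 11x3 + 2x4 + 180x5 ≥ 264   (silicon)
  x1, x2, x3, x4, x5 ≥ 0.
The cheapest feasible vertex uses only ferrochrome, ferromanganese, silicomanganese; return scrap, scrap grade A are not used. There the phosphorus, carbon, silicon constraints are tight.
Solving gives x2 = 0.21482, x3 = 0.96052, x5 = 1.3722.
Hence cost = 3.09·0.21482 + 2.1·0.96052 + 2·1.3722 = $5.4253.

$5.43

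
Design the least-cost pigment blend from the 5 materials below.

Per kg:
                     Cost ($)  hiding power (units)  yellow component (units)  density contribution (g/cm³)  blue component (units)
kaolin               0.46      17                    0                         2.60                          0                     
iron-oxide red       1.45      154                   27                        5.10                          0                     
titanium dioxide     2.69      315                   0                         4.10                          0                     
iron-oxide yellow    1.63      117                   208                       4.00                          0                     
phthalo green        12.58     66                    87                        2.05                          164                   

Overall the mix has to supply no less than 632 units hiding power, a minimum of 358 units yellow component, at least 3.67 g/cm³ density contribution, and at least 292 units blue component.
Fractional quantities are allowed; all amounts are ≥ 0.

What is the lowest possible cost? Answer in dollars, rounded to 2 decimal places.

This is a linear program. Let x1 = kg of kaolin, x2 = kg of iron-oxide red, x3 = kg of titanium dioxide, x4 = kg of iron-oxide yellow, x5 = kg of phthalo green.
Minimise 0.46x1 + 1.45x2 + 2.69x3 + 1.63x4 + 12.58x5 with:
  17x1 + 154x2 + 315x3 + 117x4 + 66x5 ≥ 632   (hiding power)
  27x2 + 208x4 + 87x5 ≥ 358   (yellow component)
  2.6x1 + 5.1x2 + 4.1x3 + 4x4 + 2.05x5 ≥ 3.67   (density contribution)
  164x5 ≥ 292   (blue component)
  x1, x2, x3, x4, x5 ≥ 0.
The optimal basis is {titanium dioxide, iron-oxide yellow, phthalo green}; kaolin, iron-oxide red drop out. The hiding power, yellow component, blue component requirements are met with equality.
Solving gives x3 = 1.2706, x4 = 0.97643, x5 = 1.7805.
Cost = 2.69·1.2706 + 1.63·0.97643 + 12.58·1.7805 = 27.4082.

$27.41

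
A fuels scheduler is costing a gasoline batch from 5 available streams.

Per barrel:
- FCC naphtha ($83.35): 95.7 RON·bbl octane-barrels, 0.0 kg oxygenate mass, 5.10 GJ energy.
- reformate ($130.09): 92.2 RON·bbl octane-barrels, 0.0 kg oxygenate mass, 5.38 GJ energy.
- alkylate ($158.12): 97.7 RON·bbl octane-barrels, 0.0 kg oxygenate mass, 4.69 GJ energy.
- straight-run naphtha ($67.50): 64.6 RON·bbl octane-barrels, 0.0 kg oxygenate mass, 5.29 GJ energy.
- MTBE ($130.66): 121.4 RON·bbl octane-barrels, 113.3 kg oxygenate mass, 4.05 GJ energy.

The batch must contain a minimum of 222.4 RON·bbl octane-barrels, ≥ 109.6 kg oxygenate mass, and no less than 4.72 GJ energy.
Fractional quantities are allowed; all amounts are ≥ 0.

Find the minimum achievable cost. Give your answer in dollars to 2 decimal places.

$217.81

This is a linear program. Let x1 = barrels of FCC naphtha, x2 = barrels of reformate, x3 = barrels of alkylate, x4 = barrels of straight-run naphtha, x5 = barrels of MTBE.
min 83.35x1 + 130.09x2 + 158.12x3 + 67.5x4 + 130.66x5 subject to:
  95.7x1 + 92.2x2 + 97.7x3 + 64.6x4 + 121.4x5 ≥ 222.4   (octane-barrels)
  113.3x5 ≥ 109.6   (oxygenate mass)
  5.1x1 + 5.38x2 + 4.69x3 + 5.29x4 + 4.05x5 ≥ 4.72   (energy)
  x1, x2, x3, x4, x5 ≥ 0.
The minimum-cost mix takes nothing from reformate, alkylate, straight-run naphtha — only FCC naphtha, MTBE. The octane-barrels and oxygenate mass requirements are met with equality.
That vertex is x1 = 1.0968, x5 = 0.96734.
Total cost: 83.35·1.0968 + 130.66·0.96734 = 217.8109.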